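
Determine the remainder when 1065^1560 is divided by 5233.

1065^1 ≡ 1065 (mod 5233)
1065^2 ≡ 1065^2 = 1134225 ≡ 3897 (mod 5233)
1065^4 ≡ 3897^2 = 15186609 ≡ 443 (mod 5233)
1065^8 ≡ 443^2 = 196249 ≡ 2628 (mod 5233)
1065^16 ≡ 2628^2 = 6906384 ≡ 4057 (mod 5233)
1065^32 ≡ 4057^2 = 16459249 ≡ 1464 (mod 5233)
1065^64 ≡ 1464^2 = 2143296 ≡ 2999 (mod 5233)
1065^128 ≡ 2999^2 = 8994001 ≡ 3707 (mod 5233)
1065^256 ≡ 3707^2 = 13741849 ≡ 5224 (mod 5233)
1065^512 ≡ 5224^2 = 27290176 ≡ 81 (mod 5233)
1065^1024 ≡ 81^2 = 6561 ≡ 1328 (mod 5233)
1065^1560 = 1065^1024 × 1065^512 × 1065^16 × 1065^8 ≡ 1328 × 81 × 4057 × 2628 (mod 5233).
Accumulate the product:
1328 × 81 = 107568 ≡ 2908
2908 × 4057 = 11797756 ≡ 2574
2574 × 2628 = 6764472 ≡ 3436

3436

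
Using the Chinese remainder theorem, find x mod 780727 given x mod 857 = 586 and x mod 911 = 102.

673331

857⁻¹ mod 911: 857*388 ≡ 1 (mod 911), so 857⁻¹ ≡ 388.
x = 586 + 857*((102 − 586)*388 mod 911) = 586 + 857*785 = 673331.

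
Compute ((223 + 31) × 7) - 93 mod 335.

223 + 31 = 254
254 × 7 = 1778 ≡ 103 (mod 335)
103 - 93 = 10

10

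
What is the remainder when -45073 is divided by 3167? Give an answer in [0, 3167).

2432

-45073 = -15×3167 + 2432, so -45073 ≡ 2432 (mod 3167).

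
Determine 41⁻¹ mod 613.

314

Apply the Euclidean algorithm and back-substitute:
613 = 14*41 + 39
41 = 1*39 + 2
39 = 19*2 + 1
2 = 2*1 + 0
gcd(41, 613) = 1, so the inverse exists.
Back-substitute for 1:
1 = 1*39 − 19*2
  = −19*41 + 20*39
  = 20*613 − 299*41
So 41⁻¹ ≡ −299 ≡ 314 (mod 613).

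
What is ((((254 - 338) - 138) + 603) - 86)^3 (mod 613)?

548

254 - 338 = -84 ≡ 529 (mod 613)
529 - 138 = 391
391 + 603 = 994 ≡ 381 (mod 613)
381 - 86 = 295
(295)^3 ≡ 548 (mod 613)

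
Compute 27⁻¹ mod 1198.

355

By the extended Euclidean algorithm:
1198 = 44·27 + 10
27 = 2·10 + 7
10 = 1·7 + 3
7 = 2·3 + 1
3 = 3·1 + 0
gcd(27, 1198) = 1, so the inverse exists.
Back-substitute for 1:
1 = 1·7 − 2·3
  = −2·10 + 3·7
  = 3·27 − 8·10
  = −8·1198 + 355·27
So 27⁻¹ ≡ 355 (mod 1198).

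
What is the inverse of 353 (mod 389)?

389 = 1·353 + 36
353 = 9·36 + 29
36 = 1·29 + 7
29 = 4·7 + 1
7 = 7·1 + 0
gcd(353, 389) = 1, so the inverse exists.
Bézout: 1 = −49·389 + 54·353.
So 353⁻¹ ≡ 54 (mod 389).

54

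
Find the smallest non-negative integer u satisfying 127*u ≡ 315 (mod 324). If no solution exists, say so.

gcd(127, 324) = 1, so a unique solution mod 324 exists.
127⁻¹ ≡ 199 (mod 324).
u ≡ 199*315 ≡ 153 (mod 324).

153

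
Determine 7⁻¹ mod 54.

54 = 7×7 + 5
7 = 1×5 + 2
5 = 2×2 + 1
2 = 2×1 + 0
gcd(7, 54) = 1, so the inverse exists.
Back-substitute for 1:
1 = 1×5 − 2×2
  = −2×7 + 3×5
  = 3×54 − 23×7
So 7⁻¹ ≡ −23 ≡ 31 (mod 54).

31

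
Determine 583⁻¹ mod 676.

676 = 1×583 + 93
583 = 6×93 + 25
93 = 3×25 + 18
25 = 1×18 + 7
18 = 2×7 + 4
7 = 1×4 + 3
4 = 1×3 + 1
3 = 3×1 + 0
gcd(583, 676) = 1, so the inverse exists.
Back-substitute for 1:
1 = 1×4 − 1×3
  = −1×7 + 2×4
  = 2×18 − 5×7
  = −5×25 + 7×18
  = 7×93 − 26×25
  = −26×583 + 163×93
  = 163×676 − 189×583
So 583⁻¹ ≡ −189 ≡ 487 (mod 676).

487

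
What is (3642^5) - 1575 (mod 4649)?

1415

(3642)^5 ≡ 2990 (mod 4649)
2990 - 1575 = 1415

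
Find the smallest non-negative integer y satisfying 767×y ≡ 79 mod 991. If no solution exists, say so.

gcd(767, 991) = 1, so a unique solution mod 991 exists.
767⁻¹ ≡ 845 (mod 991).
y ≡ 845×79 ≡ 358 (mod 991).

358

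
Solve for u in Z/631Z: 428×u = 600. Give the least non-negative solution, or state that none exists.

gcd(428, 631) = 1, so a unique solution mod 631 exists.
428⁻¹ ≡ 373 (mod 631).
u ≡ 373×600 ≡ 426 (mod 631).

426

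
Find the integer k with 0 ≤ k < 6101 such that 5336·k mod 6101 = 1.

Run the extended Euclidean algorithm:
6101 = 1×5336 + 765
5336 = 6×765 + 746
765 = 1×746 + 19
746 = 39×19 + 5
19 = 3×5 + 4
5 = 1×4 + 1
4 = 4×1 + 0
gcd(5336, 6101) = 1, so the inverse exists.
Bézout: 1 = −1123×6101 + 1284×5336.
So 5336⁻¹ ≡ 1284 (mod 6101).

1284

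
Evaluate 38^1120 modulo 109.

75

1120 in binary is 10001100000, i.e. 1120 = 1024 + 64 + 32.
38^1 ≡ 38 (mod 109)
38^2 ≡ 38^2 = 1444 ≡ 27 (mod 109)
38^4 ≡ 27^2 = 729 ≡ 75 (mod 109)
38^8 ≡ 75^2 = 5625 ≡ 66 (mod 109)
38^16 ≡ 66^2 = 4356 ≡ 105 (mod 109)
38^32 ≡ 105^2 = 11025 ≡ 16 (mod 109)
38^64 ≡ 16^2 = 256 ≡ 38 (mod 109)
38^128 ≡ 38^2 = 1444 ≡ 27 (mod 109)
38^256 ≡ 27^2 = 729 ≡ 75 (mod 109)
38^512 ≡ 75^2 = 5625 ≡ 66 (mod 109)
38^1024 ≡ 66^2 = 4356 ≡ 105 (mod 109)
38^1120 = 38^1024 × 38^64 × 38^32 ≡ 105 × 38 × 16 (mod 109).
Accumulate the product:
105 × 38 = 3990 ≡ 66
66 × 16 = 1056 ≡ 75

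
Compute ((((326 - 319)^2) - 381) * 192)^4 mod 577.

326 - 319 = 7
(7)^2 ≡ 49 (mod 577)
49 - 381 = -332 ≡ 245 (mod 577)
245 * 192 = 47040 ≡ 303 (mod 577)
(303)^4 ≡ 317 (mod 577)

317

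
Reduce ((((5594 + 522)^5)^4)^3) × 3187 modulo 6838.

2

5594 + 522 = 6116
(6116)^5 ≡ 3824 (mod 6838)
(3824)^4 ≡ 4150 (mod 6838)
(4150)^3 ≡ 560 (mod 6838)
560 × 3187 = 1784720 ≡ 2 (mod 6838)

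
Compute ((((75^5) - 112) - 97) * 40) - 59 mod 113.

47

(75)^5 ≡ 93 (mod 113)
93 - 112 = -19 ≡ 94 (mod 113)
94 - 97 = -3 ≡ 110 (mod 113)
110 * 40 = 4400 ≡ 106 (mod 113)
106 - 59 = 47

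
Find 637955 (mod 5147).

637955 = 123*5147 + 4874, so 637955 ≡ 4874 (mod 5147).

4874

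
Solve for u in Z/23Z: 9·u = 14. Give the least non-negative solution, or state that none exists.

gcd(9, 23) = 1, so a unique solution mod 23 exists.
9⁻¹ ≡ 18 (mod 23).
u ≡ 18·14 ≡ 22 (mod 23).

22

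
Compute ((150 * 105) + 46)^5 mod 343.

324

150 * 105 = 15750 ≡ 315 (mod 343)
315 + 46 = 361 ≡ 18 (mod 343)
(18)^5 ≡ 324 (mod 343)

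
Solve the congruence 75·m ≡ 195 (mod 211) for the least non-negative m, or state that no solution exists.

gcd(75, 211) = 1, so a unique solution mod 211 exists.
75⁻¹ ≡ 166 (mod 211).
m ≡ 166·195 ≡ 87 (mod 211).

87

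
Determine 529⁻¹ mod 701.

701 = 1*529 + 172
529 = 3*172 + 13
172 = 13*13 + 3
13 = 4*3 + 1
3 = 3*1 + 0
gcd(529, 701) = 1, so the inverse exists.
Back-substitute for 1:
1 = 1*13 − 4*3
  = −4*172 + 53*13
  = 53*529 − 163*172
  = −163*701 + 216*529
So 529⁻¹ ≡ 216 (mod 701).

216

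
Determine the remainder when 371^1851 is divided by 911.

652

1851 in binary is 11100111011, i.e. 1851 = 1024 + 512 + 256 + 32 + 16 + 8 + 2 + 1.
371^1 ≡ 371 (mod 911)
371^2 ≡ 371^2 = 137641 ≡ 80 (mod 911)
371^4 ≡ 80^2 = 6400 ≡ 23 (mod 911)
371^8 ≡ 23^2 = 529 (mod 911)
371^16 ≡ 529^2 = 279841 ≡ 164 (mod 911)
371^32 ≡ 164^2 = 26896 ≡ 477 (mod 911)
371^64 ≡ 477^2 = 227529 ≡ 690 (mod 911)
371^128 ≡ 690^2 = 476100 ≡ 558 (mod 911)
371^256 ≡ 558^2 = 311364 ≡ 713 (mod 911)
371^512 ≡ 713^2 = 508369 ≡ 31 (mod 911)
371^1024 ≡ 31^2 = 961 ≡ 50 (mod 911)
371^1851 = 371^1024 * 371^512 * 371^256 * 371^32 * 371^16 * 371^8 * 371^2 * 371^1 ≡ 50 * 31 * 713 * 477 * 164 * 529 * 80 * 371 (mod 911).
Accumulate the product:
50 * 31 = 1550 ≡ 639
639 * 713 = 455607 ≡ 107
107 * 477 = 51039 ≡ 23
23 * 164 = 3772 ≡ 128
128 * 529 = 67712 ≡ 298
298 * 80 = 23840 ≡ 154
154 * 371 = 57134 ≡ 652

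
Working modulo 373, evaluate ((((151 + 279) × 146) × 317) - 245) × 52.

151 + 279 = 430 ≡ 57 (mod 373)
57 × 146 = 8322 ≡ 116 (mod 373)
116 × 317 = 36772 ≡ 218 (mod 373)
218 - 245 = -27 ≡ 346 (mod 373)
346 × 52 = 17992 ≡ 88 (mod 373)

88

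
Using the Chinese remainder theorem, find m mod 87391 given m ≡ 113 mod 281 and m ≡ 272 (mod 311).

24841

281⁻¹ mod 311: 281·114 ≡ 1 (mod 311), so 281⁻¹ ≡ 114.
m = 113 + 281·((272 − 113)·114 mod 311) = 113 + 281·88 = 24841.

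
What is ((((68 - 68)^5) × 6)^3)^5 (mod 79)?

68 - 68 = 0
(0)^5 ≡ 0 (mod 79)
0 × 6 = 0
(0)^3 ≡ 0 (mod 79)
(0)^5 ≡ 0 (mod 79)

0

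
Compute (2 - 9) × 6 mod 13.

10

2 - 9 = -7 ≡ 6 (mod 13)
6 × 6 = 36 ≡ 10 (mod 13)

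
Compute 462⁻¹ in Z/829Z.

By the extended Euclidean algorithm:
829 = 1×462 + 367
462 = 1×367 + 95
367 = 3×95 + 82
95 = 1×82 + 13
82 = 6×13 + 4
13 = 3×4 + 1
4 = 4×1 + 0
gcd(462, 829) = 1, so the inverse exists.
Back-substitute for 1:
1 = 1×13 − 3×4
  = −3×82 + 19×13
  = 19×95 − 22×82
  = −22×367 + 85×95
  = 85×462 − 107×367
  = −107×829 + 192×462
So 462⁻¹ ≡ 192 (mod 829).

192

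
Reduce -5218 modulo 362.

-5218 = -15×362 + 212, so -5218 ≡ 212 (mod 362).

212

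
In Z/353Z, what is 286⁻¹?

By the extended Euclidean algorithm:
353 = 1*286 + 67
286 = 4*67 + 18
67 = 3*18 + 13
18 = 1*13 + 5
13 = 2*5 + 3
5 = 1*3 + 2
3 = 1*2 + 1
2 = 2*1 + 0
gcd(286, 353) = 1, so the inverse exists.
Bézout: 1 = 111*353 − 137*286.
So 286⁻¹ ≡ −137 ≡ 216 (mod 353).

216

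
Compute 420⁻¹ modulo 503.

303

503 = 1·420 + 83
420 = 5·83 + 5
83 = 16·5 + 3
5 = 1·3 + 2
3 = 1·2 + 1
2 = 2·1 + 0
gcd(420, 503) = 1, so the inverse exists.
Back-substitute for 1:
1 = 1·3 − 1·2
  = −1·5 + 2·3
  = 2·83 − 33·5
  = −33·420 + 167·83
  = 167·503 − 200·420
So 420⁻¹ ≡ −200 ≡ 303 (mod 503).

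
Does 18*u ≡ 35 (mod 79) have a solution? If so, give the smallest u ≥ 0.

gcd(18, 79) = 1, so a unique solution mod 79 exists.
18⁻¹ ≡ 22 (mod 79).
u ≡ 22*35 ≡ 59 (mod 79).

59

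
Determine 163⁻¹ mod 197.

168

By the extended Euclidean algorithm:
197 = 1×163 + 34
163 = 4×34 + 27
34 = 1×27 + 7
27 = 3×7 + 6
7 = 1×6 + 1
6 = 6×1 + 0
gcd(163, 197) = 1, so the inverse exists.
Back-substitute for 1:
1 = 1×7 − 1×6
  = −1×27 + 4×7
  = 4×34 − 5×27
  = −5×163 + 24×34
  = 24×197 − 29×163
So 163⁻¹ ≡ −29 ≡ 168 (mod 197).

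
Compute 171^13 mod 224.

59

Compute successive squares:
13 in binary is 1101, i.e. 13 = 8 + 4 + 1.
171^1 ≡ 171 (mod 224)
171^2 ≡ 171^2 = 29241 ≡ 121 (mod 224)
171^4 ≡ 121^2 = 14641 ≡ 81 (mod 224)
171^8 ≡ 81^2 = 6561 ≡ 65 (mod 224)
171^13 = 171^8 · 171^4 · 171^1 ≡ 65 · 81 · 171 (mod 224).
Accumulate the product:
65 · 81 = 5265 ≡ 113
113 · 171 = 19323 ≡ 59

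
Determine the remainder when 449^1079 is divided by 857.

775

1079 in binary is 10000110111, i.e. 1079 = 1024 + 32 + 16 + 4 + 2 + 1.
449^1 ≡ 449 (mod 857)
449^2 ≡ 449^2 = 201601 ≡ 206 (mod 857)
449^4 ≡ 206^2 = 42436 ≡ 443 (mod 857)
449^8 ≡ 443^2 = 196249 ≡ 853 (mod 857)
449^16 ≡ 853^2 = 727609 ≡ 16 (mod 857)
449^32 ≡ 16^2 = 256 (mod 857)
449^64 ≡ 256^2 = 65536 ≡ 404 (mod 857)
449^128 ≡ 404^2 = 163216 ≡ 386 (mod 857)
449^256 ≡ 386^2 = 148996 ≡ 735 (mod 857)
449^512 ≡ 735^2 = 540225 ≡ 315 (mod 857)
449^1024 ≡ 315^2 = 99225 ≡ 670 (mod 857)
449^1079 = 449^1024 * 449^32 * 449^16 * 449^4 * 449^2 * 449^1 ≡ 670 * 256 * 16 * 443 * 206 * 449 (mod 857).
Accumulate the product:
670 * 256 = 171520 ≡ 120
120 * 16 = 1920 ≡ 206
206 * 443 = 91258 ≡ 416
416 * 206 = 85696 ≡ 853
853 * 449 = 382997 ≡ 775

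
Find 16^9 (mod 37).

1

Compute successive squares:
9 in binary is 1001, i.e. 9 = 8 + 1.
16^1 ≡ 16 (mod 37)
16^2 ≡ 16^2 = 256 ≡ 34 (mod 37)
16^4 ≡ 34^2 = 1156 ≡ 9 (mod 37)
16^8 ≡ 9^2 = 81 ≡ 7 (mod 37)
16^9 = 16^8 · 16^1 ≡ 7 · 16 (mod 37).
7 · 16 = 112 ≡ 1 (mod 37).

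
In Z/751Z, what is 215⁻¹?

Run the extended Euclidean algorithm:
751 = 3×215 + 106
215 = 2×106 + 3
106 = 35×3 + 1
3 = 3×1 + 0
gcd(215, 751) = 1, so the inverse exists.
Bézout: 1 = 71×751 − 248×215.
So 215⁻¹ ≡ −248 ≡ 503 (mod 751).

503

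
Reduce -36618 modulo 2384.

-36618 = -16*2384 + 1526, so -36618 ≡ 1526 (mod 2384).

1526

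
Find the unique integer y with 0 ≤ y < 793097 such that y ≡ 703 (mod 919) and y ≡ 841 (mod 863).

711090

919⁻¹ mod 863: 919·262 ≡ 1 (mod 863), so 919⁻¹ ≡ 262.
y = 703 + 919·((841 − 703)·262 mod 863) = 703 + 919·773 = 711090.
Check: 711090 mod 919 = 703, 711090 mod 863 = 841. ✓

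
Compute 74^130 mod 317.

207

Using repeated squaring:
130 in binary is 10000010, i.e. 130 = 128 + 2.
74^1 ≡ 74 (mod 317)
74^2 ≡ 74^2 = 5476 ≡ 87 (mod 317)
74^4 ≡ 87^2 = 7569 ≡ 278 (mod 317)
74^8 ≡ 278^2 = 77284 ≡ 253 (mod 317)
74^16 ≡ 253^2 = 64009 ≡ 292 (mod 317)
74^32 ≡ 292^2 = 85264 ≡ 308 (mod 317)
74^64 ≡ 308^2 = 94864 ≡ 81 (mod 317)
74^128 ≡ 81^2 = 6561 ≡ 221 (mod 317)
74^130 = 74^128 * 74^2 ≡ 221 * 87 (mod 317).
221 * 87 = 19227 ≡ 207 (mod 317).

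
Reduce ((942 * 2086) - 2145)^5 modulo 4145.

3402

942 * 2086 = 1965012 ≡ 282 (mod 4145)
282 - 2145 = -1863 ≡ 2282 (mod 4145)
(2282)^5 ≡ 3402 (mod 4145)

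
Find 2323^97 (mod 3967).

195

2323^1 ≡ 2323 (mod 3967)
2323^2 ≡ 2323^2 = 5396329 ≡ 1209 (mod 3967)
2323^4 ≡ 1209^2 = 1461681 ≡ 1825 (mod 3967)
2323^8 ≡ 1825^2 = 3330625 ≡ 2312 (mod 3967)
2323^16 ≡ 2312^2 = 5345344 ≡ 1795 (mod 3967)
2323^32 ≡ 1795^2 = 3222025 ≡ 821 (mod 3967)
2323^64 ≡ 821^2 = 674041 ≡ 3618 (mod 3967)
2323^97 = 2323^64 * 2323^32 * 2323^1 ≡ 3618 * 821 * 2323 (mod 3967).
Accumulate the product:
3618 * 821 = 2970378 ≡ 3062
3062 * 2323 = 7113026 ≡ 195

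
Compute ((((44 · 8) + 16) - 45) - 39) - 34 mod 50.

0

44 · 8 = 352 ≡ 2 (mod 50)
2 + 16 = 18
18 - 45 = -27 ≡ 23 (mod 50)
23 - 39 = -16 ≡ 34 (mod 50)
34 - 34 = 0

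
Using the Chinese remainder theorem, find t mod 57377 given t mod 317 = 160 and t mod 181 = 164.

317⁻¹ mod 181: 317·4 ≡ 1 (mod 181), so 317⁻¹ ≡ 4.
t = 160 + 317·((164 − 160)·4 mod 181) = 160 + 317·16 = 5232.

5232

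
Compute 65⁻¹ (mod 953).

Run the extended Euclidean algorithm:
953 = 14×65 + 43
65 = 1×43 + 22
43 = 1×22 + 21
22 = 1×21 + 1
21 = 21×1 + 0
gcd(65, 953) = 1, so the inverse exists.
Bézout: 1 = −3×953 + 44×65.
So 65⁻¹ ≡ 44 (mod 953).

44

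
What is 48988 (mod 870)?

48988 = 56×870 + 268, so 48988 ≡ 268 (mod 870).

268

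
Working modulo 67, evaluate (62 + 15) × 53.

61

62 + 15 = 77 ≡ 10 (mod 67)
10 × 53 = 530 ≡ 61 (mod 67)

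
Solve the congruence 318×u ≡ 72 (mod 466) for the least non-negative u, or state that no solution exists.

31

gcd(318, 466) = 2, and 2 | 72, so solutions exist.
Divide through by 2: 159×u = 36 (mod 233).
159⁻¹ ≡ 85 (mod 233).
u ≡ 85×36 ≡ 31 (mod 233).
The smallest non-negative solution is u = 31.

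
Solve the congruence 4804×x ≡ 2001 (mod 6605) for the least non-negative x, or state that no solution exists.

549

gcd(4804, 6605) = 1, so a unique solution mod 6605 exists.
4804⁻¹ ≡ 1654 (mod 6605).
x ≡ 1654×2001 ≡ 549 (mod 6605).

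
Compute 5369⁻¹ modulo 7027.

4234

By the extended Euclidean algorithm:
7027 = 1*5369 + 1658
5369 = 3*1658 + 395
1658 = 4*395 + 78
395 = 5*78 + 5
78 = 15*5 + 3
5 = 1*3 + 2
3 = 1*2 + 1
2 = 2*1 + 0
gcd(5369, 7027) = 1, so the inverse exists.
Bézout: 1 = 2134*7027 − 2793*5369.
So 5369⁻¹ ≡ −2793 ≡ 4234 (mod 7027).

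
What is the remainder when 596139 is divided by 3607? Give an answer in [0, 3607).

596139 = 165·3607 + 984, so 596139 ≡ 984 (mod 3607).

984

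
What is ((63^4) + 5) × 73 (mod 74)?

6

(63)^4 ≡ 63 (mod 74)
63 + 5 = 68
68 × 73 = 4964 ≡ 6 (mod 74)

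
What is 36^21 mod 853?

Compute successive squares:
21 in binary is 10101, i.e. 21 = 16 + 4 + 1.
36^1 ≡ 36 (mod 853)
36^2 ≡ 36^2 = 1296 ≡ 443 (mod 853)
36^4 ≡ 443^2 = 196249 ≡ 59 (mod 853)
36^8 ≡ 59^2 = 3481 ≡ 69 (mod 853)
36^16 ≡ 69^2 = 4761 ≡ 496 (mod 853)
36^21 = 36^16 · 36^4 · 36^1 ≡ 496 · 59 · 36 (mod 853).
Accumulate the product:
496 · 59 = 29264 ≡ 262
262 · 36 = 9432 ≡ 49

49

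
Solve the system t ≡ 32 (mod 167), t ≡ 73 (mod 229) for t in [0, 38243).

22744

167⁻¹ mod 229: 167×48 ≡ 1 (mod 229), so 167⁻¹ ≡ 48.
t = 32 + 167×((73 − 32)×48 mod 229) = 32 + 167×136 = 22744.
Check: 22744 mod 167 = 32, 22744 mod 229 = 73. ✓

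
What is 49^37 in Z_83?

Compute successive squares:
37 in binary is 100101, i.e. 37 = 32 + 4 + 1.
49^1 ≡ 49 (mod 83)
49^2 ≡ 49^2 = 2401 ≡ 77 (mod 83)
49^4 ≡ 77^2 = 5929 ≡ 36 (mod 83)
49^8 ≡ 36^2 = 1296 ≡ 51 (mod 83)
49^16 ≡ 51^2 = 2601 ≡ 28 (mod 83)
49^32 ≡ 28^2 = 784 ≡ 37 (mod 83)
49^37 = 49^32 · 49^4 · 49^1 ≡ 37 · 36 · 49 (mod 83).
Accumulate the product:
37 · 36 = 1332 ≡ 4
4 · 49 = 196 ≡ 30

30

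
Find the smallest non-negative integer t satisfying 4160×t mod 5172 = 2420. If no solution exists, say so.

gcd(4160, 5172) = 4, and 4 | 2420, so solutions exist.
Divide through by 4: 1040×t mod 1293 = 605.
1040⁻¹ ≡ 1247 (mod 1293).
t ≡ 1247×605 ≡ 616 (mod 1293).
The smallest non-negative solution is t = 616.

616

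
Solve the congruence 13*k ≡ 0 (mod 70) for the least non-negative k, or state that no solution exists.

gcd(13, 70) = 1, so a unique solution mod 70 exists.
13⁻¹ ≡ 27 (mod 70).
k ≡ 27*0 ≡ 0 (mod 70).

0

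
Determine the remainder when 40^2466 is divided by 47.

Compute successive squares:
40^1 ≡ 40 (mod 47)
40^2 ≡ 40^2 = 1600 ≡ 2 (mod 47)
40^4 ≡ 2^2 = 4 (mod 47)
40^8 ≡ 4^2 = 16 (mod 47)
40^16 ≡ 16^2 = 256 ≡ 21 (mod 47)
40^32 ≡ 21^2 = 441 ≡ 18 (mod 47)
40^64 ≡ 18^2 = 324 ≡ 42 (mod 47)
40^128 ≡ 42^2 = 1764 ≡ 25 (mod 47)
40^256 ≡ 25^2 = 625 ≡ 14 (mod 47)
40^512 ≡ 14^2 = 196 ≡ 8 (mod 47)
40^1024 ≡ 8^2 = 64 ≡ 17 (mod 47)
40^2048 ≡ 17^2 = 289 ≡ 7 (mod 47)
40^2466 = 40^2048 * 40^256 * 40^128 * 40^32 * 40^2 ≡ 7 * 14 * 25 * 18 * 2 (mod 47).
Accumulate the product:
7 * 14 = 98 ≡ 4
4 * 25 = 100 ≡ 6
6 * 18 = 108 ≡ 14
14 * 2 = 28

28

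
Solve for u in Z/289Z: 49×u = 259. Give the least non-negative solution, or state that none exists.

253

gcd(49, 289) = 1, so a unique solution mod 289 exists.
49⁻¹ ≡ 59 (mod 289).
u ≡ 59×259 ≡ 253 (mod 289).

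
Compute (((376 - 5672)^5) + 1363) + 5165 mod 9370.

376 - 5672 = -5296 ≡ 4074 (mod 9370)
(4074)^5 ≡ 5664 (mod 9370)
5664 + 1363 = 7027
7027 + 5165 = 12192 ≡ 2822 (mod 9370)

2822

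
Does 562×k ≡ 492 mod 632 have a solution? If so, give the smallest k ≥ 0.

gcd(562, 632) = 2, and 2 | 492, so solutions exist.
Divide through by 2: 281×k ≡ 246 mod 316.
281⁻¹ ≡ 9 (mod 316).
k ≡ 9×246 ≡ 2 (mod 316).
The smallest non-negative solution is k = 2.

2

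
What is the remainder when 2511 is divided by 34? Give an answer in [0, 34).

2511 = 73*34 + 29, so 2511 ≡ 29 (mod 34).

29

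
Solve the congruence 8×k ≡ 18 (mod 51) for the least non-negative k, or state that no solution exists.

15

gcd(8, 51) = 1, so a unique solution mod 51 exists.
8⁻¹ ≡ 32 (mod 51).
k ≡ 32×18 ≡ 15 (mod 51).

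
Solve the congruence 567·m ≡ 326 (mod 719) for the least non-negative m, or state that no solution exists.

83

gcd(567, 719) = 1, so a unique solution mod 719 exists.
567⁻¹ ≡ 298 (mod 719).
m ≡ 298·326 ≡ 83 (mod 719).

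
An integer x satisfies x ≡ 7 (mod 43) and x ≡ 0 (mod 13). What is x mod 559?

351

43⁻¹ mod 13: 43×10 ≡ 1 (mod 13), so 43⁻¹ ≡ 10.
x = 7 + 43×((0 − 7)×10 mod 13) = 7 + 43×8 = 351.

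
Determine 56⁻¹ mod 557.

Run the extended Euclidean algorithm:
557 = 9*56 + 53
56 = 1*53 + 3
53 = 17*3 + 2
3 = 1*2 + 1
2 = 2*1 + 0
gcd(56, 557) = 1, so the inverse exists.
Back-substitute for 1:
1 = 1*3 − 1*2
  = −1*53 + 18*3
  = 18*56 − 19*53
  = −19*557 + 189*56
So 56⁻¹ ≡ 189 (mod 557).

189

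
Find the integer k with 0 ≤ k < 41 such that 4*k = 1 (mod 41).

31

41 = 10×4 + 1
4 = 4×1 + 0
gcd(4, 41) = 1, so the inverse exists.
Back-substitute for 1:
1 = 1×41 − 10×4
So 4⁻¹ ≡ −10 ≡ 31 (mod 41).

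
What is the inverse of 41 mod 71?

Run the extended Euclidean algorithm:
71 = 1·41 + 30
41 = 1·30 + 11
30 = 2·11 + 8
11 = 1·8 + 3
8 = 2·3 + 2
3 = 1·2 + 1
2 = 2·1 + 0
gcd(41, 71) = 1, so the inverse exists.
Back-substitute for 1:
1 = 1·3 − 1·2
  = −1·8 + 3·3
  = 3·11 − 4·8
  = −4·30 + 11·11
  = 11·41 − 15·30
  = −15·71 + 26·41
So 41⁻¹ ≡ 26 (mod 71).

26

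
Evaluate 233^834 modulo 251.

135

By square-and-multiply:
834 in binary is 1101000010, i.e. 834 = 512 + 256 + 64 + 2.
233^1 ≡ 233 (mod 251)
233^2 ≡ 233^2 = 54289 ≡ 73 (mod 251)
233^4 ≡ 73^2 = 5329 ≡ 58 (mod 251)
233^8 ≡ 58^2 = 3364 ≡ 101 (mod 251)
233^16 ≡ 101^2 = 10201 ≡ 161 (mod 251)
233^32 ≡ 161^2 = 25921 ≡ 68 (mod 251)
233^64 ≡ 68^2 = 4624 ≡ 106 (mod 251)
233^128 ≡ 106^2 = 11236 ≡ 192 (mod 251)
233^256 ≡ 192^2 = 36864 ≡ 218 (mod 251)
233^512 ≡ 218^2 = 47524 ≡ 85 (mod 251)
233^834 = 233^512 × 233^256 × 233^64 × 233^2 ≡ 85 × 218 × 106 × 73 (mod 251).
Accumulate the product:
85 × 218 = 18530 ≡ 207
207 × 106 = 21942 ≡ 105
105 × 73 = 7665 ≡ 135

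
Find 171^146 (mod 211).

58

171^1 ≡ 171 (mod 211)
171^2 ≡ 171^2 = 29241 ≡ 123 (mod 211)
171^4 ≡ 123^2 = 15129 ≡ 148 (mod 211)
171^8 ≡ 148^2 = 21904 ≡ 171 (mod 211)
171^16 ≡ 171^2 = 29241 ≡ 123 (mod 211)
171^32 ≡ 123^2 = 15129 ≡ 148 (mod 211)
171^64 ≡ 148^2 = 21904 ≡ 171 (mod 211)
171^128 ≡ 171^2 = 29241 ≡ 123 (mod 211)
171^146 = 171^128 · 171^16 · 171^2 ≡ 123 · 123 · 123 (mod 211).
Accumulate the product:
123 · 123 = 15129 ≡ 148
148 · 123 = 18204 ≡ 58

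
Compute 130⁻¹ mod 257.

257 = 1*130 + 127
130 = 1*127 + 3
127 = 42*3 + 1
3 = 3*1 + 0
gcd(130, 257) = 1, so the inverse exists.
Back-substitute for 1:
1 = 1*127 − 42*3
  = −42*130 + 43*127
  = 43*257 − 85*130
So 130⁻¹ ≡ −85 ≡ 172 (mod 257).

172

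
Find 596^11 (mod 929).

By square-and-multiply:
11 in binary is 1011, i.e. 11 = 8 + 2 + 1.
596^1 ≡ 596 (mod 929)
596^2 ≡ 596^2 = 355216 ≡ 338 (mod 929)
596^4 ≡ 338^2 = 114244 ≡ 906 (mod 929)
596^8 ≡ 906^2 = 820836 ≡ 529 (mod 929)
596^11 = 596^8 * 596^2 * 596^1 ≡ 529 * 338 * 596 (mod 929).
Accumulate the product:
529 * 338 = 178802 ≡ 434
434 * 596 = 258664 ≡ 402

402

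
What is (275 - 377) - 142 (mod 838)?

594

275 - 377 = -102 ≡ 736 (mod 838)
736 - 142 = 594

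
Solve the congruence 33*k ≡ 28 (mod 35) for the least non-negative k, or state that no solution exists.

gcd(33, 35) = 1, so a unique solution mod 35 exists.
33⁻¹ ≡ 17 (mod 35).
k ≡ 17*28 ≡ 21 (mod 35).

21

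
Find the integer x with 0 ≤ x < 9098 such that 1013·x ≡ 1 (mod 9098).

1437

9098 = 8*1013 + 994
1013 = 1*994 + 19
994 = 52*19 + 6
19 = 3*6 + 1
6 = 6*1 + 0
gcd(1013, 9098) = 1, so the inverse exists.
Back-substitute for 1:
1 = 1*19 − 3*6
  = −3*994 + 157*19
  = 157*1013 − 160*994
  = −160*9098 + 1437*1013
So 1013⁻¹ ≡ 1437 (mod 9098).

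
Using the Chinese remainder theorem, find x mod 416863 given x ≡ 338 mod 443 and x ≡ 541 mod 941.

232027

443⁻¹ mod 941: 443×633 ≡ 1 (mod 941), so 443⁻¹ ≡ 633.
x = 338 + 443×((541 − 338)×633 mod 941) = 338 + 443×523 = 232027.
Check: 232027 mod 443 = 338, 232027 mod 941 = 541. ✓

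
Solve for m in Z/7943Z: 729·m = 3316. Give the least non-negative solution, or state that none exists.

gcd(729, 7943) = 1, so a unique solution mod 7943 exists.
729⁻¹ ≡ 2822 (mod 7943).
m ≡ 2822·3316 ≡ 898 (mod 7943).

898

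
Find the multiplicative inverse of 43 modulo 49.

By the extended Euclidean algorithm:
49 = 1×43 + 6
43 = 7×6 + 1
6 = 6×1 + 0
gcd(43, 49) = 1, so the inverse exists.
Back-substitute for 1:
1 = 1×43 − 7×6
  = −7×49 + 8×43
So 43⁻¹ ≡ 8 (mod 49).

8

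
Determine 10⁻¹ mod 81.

Apply the Euclidean algorithm and back-substitute:
81 = 8×10 + 1
10 = 10×1 + 0
gcd(10, 81) = 1, so the inverse exists.
Back-substitute for 1:
1 = 1×81 − 8×10
So 10⁻¹ ≡ −8 ≡ 73 (mod 81).

73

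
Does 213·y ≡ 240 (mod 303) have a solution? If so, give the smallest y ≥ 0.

gcd(213, 303) = 3, and 3 | 240, so solutions exist.
Divide through by 3: 71·y = 80 (mod 101).
71⁻¹ ≡ 37 (mod 101).
y ≡ 37·80 ≡ 31 (mod 101).
The smallest non-negative solution is y = 31.

31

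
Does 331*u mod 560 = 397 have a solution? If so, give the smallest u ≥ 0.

167

gcd(331, 560) = 1, so a unique solution mod 560 exists.
331⁻¹ ≡ 291 (mod 560).
u ≡ 291*397 ≡ 167 (mod 560).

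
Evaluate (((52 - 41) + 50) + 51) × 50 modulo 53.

52 - 41 = 11
11 + 50 = 61 ≡ 8 (mod 53)
8 + 51 = 59 ≡ 6 (mod 53)
6 × 50 = 300 ≡ 35 (mod 53)

35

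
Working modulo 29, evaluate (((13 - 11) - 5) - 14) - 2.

13 - 11 = 2
2 - 5 = -3 ≡ 26 (mod 29)
26 - 14 = 12
12 - 2 = 10

10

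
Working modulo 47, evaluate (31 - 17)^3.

31 - 17 = 14
(14)^3 ≡ 18 (mod 47)

18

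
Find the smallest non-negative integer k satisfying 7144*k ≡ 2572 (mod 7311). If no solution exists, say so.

4450

gcd(7144, 7311) = 1, so a unique solution mod 7311 exists.
7144⁻¹ ≡ 394 (mod 7311).
k ≡ 394*2572 ≡ 4450 (mod 7311).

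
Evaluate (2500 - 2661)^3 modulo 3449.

2500 - 2661 = -161 ≡ 3288 (mod 3449)
(3288)^3 ≡ 9 (mod 3449)

9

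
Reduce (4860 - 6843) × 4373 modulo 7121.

4860 - 6843 = -1983 ≡ 5138 (mod 7121)
5138 × 4373 = 22468474 ≡ 1719 (mod 7121)

1719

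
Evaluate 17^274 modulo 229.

Using repeated squaring:
274 in binary is 100010010, i.e. 274 = 256 + 16 + 2.
17^1 ≡ 17 (mod 229)
17^2 ≡ 17^2 = 289 ≡ 60 (mod 229)
17^4 ≡ 60^2 = 3600 ≡ 165 (mod 229)
17^8 ≡ 165^2 = 27225 ≡ 203 (mod 229)
17^16 ≡ 203^2 = 41209 ≡ 218 (mod 229)
17^32 ≡ 218^2 = 47524 ≡ 121 (mod 229)
17^64 ≡ 121^2 = 14641 ≡ 214 (mod 229)
17^128 ≡ 214^2 = 45796 ≡ 225 (mod 229)
17^256 ≡ 225^2 = 50625 ≡ 16 (mod 229)
17^274 = 17^256 · 17^16 · 17^2 ≡ 16 · 218 · 60 (mod 229).
Accumulate the product:
16 · 218 = 3488 ≡ 53
53 · 60 = 3180 ≡ 203

203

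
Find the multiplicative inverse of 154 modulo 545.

545 = 3·154 + 83
154 = 1·83 + 71
83 = 1·71 + 12
71 = 5·12 + 11
12 = 1·11 + 1
11 = 11·1 + 0
gcd(154, 545) = 1, so the inverse exists.
Back-substitute for 1:
1 = 1·12 − 1·11
  = −1·71 + 6·12
  = 6·83 − 7·71
  = −7·154 + 13·83
  = 13·545 − 46·154
So 154⁻¹ ≡ −46 ≡ 499 (mod 545).

499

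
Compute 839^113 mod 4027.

113 in binary is 1110001, i.e. 113 = 64 + 32 + 16 + 1.
839^1 ≡ 839 (mod 4027)
839^2 ≡ 839^2 = 703921 ≡ 3223 (mod 4027)
839^4 ≡ 3223^2 = 10387729 ≡ 2096 (mod 4027)
839^8 ≡ 2096^2 = 4393216 ≡ 3786 (mod 4027)
839^16 ≡ 3786^2 = 14333796 ≡ 1703 (mod 4027)
839^32 ≡ 1703^2 = 2900209 ≡ 769 (mod 4027)
839^64 ≡ 769^2 = 591361 ≡ 3419 (mod 4027)
839^113 = 839^64 · 839^32 · 839^16 · 839^1 ≡ 3419 · 769 · 1703 · 839 (mod 4027).
Accumulate the product:
3419 · 769 = 2629211 ≡ 3607
3607 · 1703 = 6142721 ≡ 1546
1546 · 839 = 1297094 ≡ 400

400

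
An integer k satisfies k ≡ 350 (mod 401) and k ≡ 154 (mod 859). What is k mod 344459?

99798

401⁻¹ mod 859: 401·437 ≡ 1 (mod 859), so 401⁻¹ ≡ 437.
k = 350 + 401·((154 − 350)·437 mod 859) = 350 + 401·248 = 99798.
Check: 99798 mod 401 = 350, 99798 mod 859 = 154. ✓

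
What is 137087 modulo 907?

137087 = 151*907 + 130, so 137087 ≡ 130 (mod 907).

130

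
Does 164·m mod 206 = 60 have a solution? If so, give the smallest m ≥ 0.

28

gcd(164, 206) = 2, and 2 | 60, so solutions exist.
Divide through by 2: 82·m mod 103 = 30.
82⁻¹ ≡ 49 (mod 103).
m ≡ 49·30 ≡ 28 (mod 103).
The smallest non-negative solution is m = 28.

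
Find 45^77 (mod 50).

25

Compute successive squares:
77 in binary is 1001101, i.e. 77 = 64 + 8 + 4 + 1.
45^1 ≡ 45 (mod 50)
45^2 ≡ 45^2 = 2025 ≡ 25 (mod 50)
45^4 ≡ 25^2 = 625 ≡ 25 (mod 50)
45^8 ≡ 25^2 = 625 ≡ 25 (mod 50)
45^16 ≡ 25^2 = 625 ≡ 25 (mod 50)
45^32 ≡ 25^2 = 625 ≡ 25 (mod 50)
45^64 ≡ 25^2 = 625 ≡ 25 (mod 50)
45^77 = 45^64 × 45^8 × 45^4 × 45^1 ≡ 25 × 25 × 25 × 45 (mod 50).
Accumulate the product:
25 × 25 = 625 ≡ 25
25 × 25 = 625 ≡ 25
25 × 45 = 1125 ≡ 25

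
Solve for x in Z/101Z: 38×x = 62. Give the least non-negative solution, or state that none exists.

gcd(38, 101) = 1, so a unique solution mod 101 exists.
38⁻¹ ≡ 8 (mod 101).
x ≡ 8×62 ≡ 92 (mod 101).

92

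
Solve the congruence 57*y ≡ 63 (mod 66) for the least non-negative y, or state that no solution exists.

15

gcd(57, 66) = 3, and 3 | 63, so solutions exist.
Divide through by 3: 19*y mod 22 = 21.
19⁻¹ ≡ 7 (mod 22).
y ≡ 7*21 ≡ 15 (mod 22).
The smallest non-negative solution is y = 15.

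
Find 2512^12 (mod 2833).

By square-and-multiply:
2512^1 ≡ 2512 (mod 2833)
2512^2 ≡ 2512^2 = 6310144 ≡ 1053 (mod 2833)
2512^4 ≡ 1053^2 = 1108809 ≡ 1106 (mod 2833)
2512^8 ≡ 1106^2 = 1223236 ≡ 2213 (mod 2833)
2512^12 = 2512^8 * 2512^4 ≡ 2213 * 1106 (mod 2833).
2213 * 1106 = 2447578 ≡ 2699 (mod 2833).

2699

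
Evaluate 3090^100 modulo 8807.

Using repeated squaring:
100 in binary is 1100100, i.e. 100 = 64 + 32 + 4.
3090^1 ≡ 3090 (mod 8807)
3090^2 ≡ 3090^2 = 9548100 ≡ 1312 (mod 8807)
3090^4 ≡ 1312^2 = 1721344 ≡ 3979 (mod 8807)
3090^8 ≡ 3979^2 = 15832441 ≡ 6262 (mod 8807)
3090^16 ≡ 6262^2 = 39212644 ≡ 3880 (mod 8807)
3090^32 ≡ 3880^2 = 15054400 ≡ 3237 (mod 8807)
3090^64 ≡ 3237^2 = 10478169 ≡ 6646 (mod 8807)
3090^100 = 3090^64 × 3090^32 × 3090^4 ≡ 6646 × 3237 × 3979 (mod 8807).
Accumulate the product:
6646 × 3237 = 21513102 ≡ 6408
6408 × 3979 = 25497432 ≡ 1167

1167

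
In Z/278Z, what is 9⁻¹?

31

Apply the Euclidean algorithm and back-substitute:
278 = 30·9 + 8
9 = 1·8 + 1
8 = 8·1 + 0
gcd(9, 278) = 1, so the inverse exists.
Back-substitute for 1:
1 = 1·9 − 1·8
  = −1·278 + 31·9
So 9⁻¹ ≡ 31 (mod 278).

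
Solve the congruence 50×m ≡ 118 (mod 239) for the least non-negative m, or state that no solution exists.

gcd(50, 239) = 1, so a unique solution mod 239 exists.
50⁻¹ ≡ 196 (mod 239).
m ≡ 196×118 ≡ 184 (mod 239).

184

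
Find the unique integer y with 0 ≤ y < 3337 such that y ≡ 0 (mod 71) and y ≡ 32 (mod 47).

1207

71⁻¹ mod 47: 71*2 ≡ 1 (mod 47), so 71⁻¹ ≡ 2.
y = 0 + 71*((32 − 0)*2 mod 47) = 0 + 71*17 = 1207.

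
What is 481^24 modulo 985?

361

Using repeated squaring:
24 in binary is 11000, i.e. 24 = 16 + 8.
481^1 ≡ 481 (mod 985)
481^2 ≡ 481^2 = 231361 ≡ 871 (mod 985)
481^4 ≡ 871^2 = 758641 ≡ 191 (mod 985)
481^8 ≡ 191^2 = 36481 ≡ 36 (mod 985)
481^16 ≡ 36^2 = 1296 ≡ 311 (mod 985)
481^24 = 481^16 * 481^8 ≡ 311 * 36 (mod 985).
311 * 36 = 11196 ≡ 361 (mod 985).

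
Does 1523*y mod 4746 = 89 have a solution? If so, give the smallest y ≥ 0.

gcd(1523, 4746) = 1, so a unique solution mod 4746 exists.
1523⁻¹ ≡ 3593 (mod 4746).
y ≡ 3593*89 ≡ 1795 (mod 4746).

1795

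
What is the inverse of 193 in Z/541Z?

356

541 = 2·193 + 155
193 = 1·155 + 38
155 = 4·38 + 3
38 = 12·3 + 2
3 = 1·2 + 1
2 = 2·1 + 0
gcd(193, 541) = 1, so the inverse exists.
Bézout: 1 = 66·541 − 185·193.
So 193⁻¹ ≡ −185 ≡ 356 (mod 541).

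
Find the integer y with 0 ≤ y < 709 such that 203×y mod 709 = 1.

475

Run the extended Euclidean algorithm:
709 = 3·203 + 100
203 = 2·100 + 3
100 = 33·3 + 1
3 = 3·1 + 0
gcd(203, 709) = 1, so the inverse exists.
Bézout: 1 = 67·709 − 234·203.
So 203⁻¹ ≡ −234 ≡ 475 (mod 709).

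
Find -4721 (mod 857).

-4721 = -6·857 + 421, so -4721 ≡ 421 (mod 857).

421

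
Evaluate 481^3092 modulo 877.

255

3092 in binary is 110000010100, i.e. 3092 = 2048 + 1024 + 16 + 4.
481^1 ≡ 481 (mod 877)
481^2 ≡ 481^2 = 231361 ≡ 710 (mod 877)
481^4 ≡ 710^2 = 504100 ≡ 702 (mod 877)
481^8 ≡ 702^2 = 492804 ≡ 807 (mod 877)
481^16 ≡ 807^2 = 651249 ≡ 515 (mod 877)
481^32 ≡ 515^2 = 265225 ≡ 371 (mod 877)
481^64 ≡ 371^2 = 137641 ≡ 829 (mod 877)
481^128 ≡ 829^2 = 687241 ≡ 550 (mod 877)
481^256 ≡ 550^2 = 302500 ≡ 812 (mod 877)
481^512 ≡ 812^2 = 659344 ≡ 717 (mod 877)
481^1024 ≡ 717^2 = 514089 ≡ 167 (mod 877)
481^2048 ≡ 167^2 = 27889 ≡ 702 (mod 877)
481^3092 = 481^2048 × 481^1024 × 481^16 × 481^4 ≡ 702 × 167 × 515 × 702 (mod 877).
Accumulate the product:
702 × 167 = 117234 ≡ 593
593 × 515 = 305395 ≡ 199
199 × 702 = 139698 ≡ 255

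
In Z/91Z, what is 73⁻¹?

By the extended Euclidean algorithm:
91 = 1·73 + 18
73 = 4·18 + 1
18 = 18·1 + 0
gcd(73, 91) = 1, so the inverse exists.
Bézout: 1 = −4·91 + 5·73.
So 73⁻¹ ≡ 5 (mod 91).

5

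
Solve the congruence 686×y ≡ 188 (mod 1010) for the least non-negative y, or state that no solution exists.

68

gcd(686, 1010) = 2, and 2 | 188, so solutions exist.
Divide through by 2: 343×y ≡ 94 mod 505.
343⁻¹ ≡ 452 (mod 505).
y ≡ 452×94 ≡ 68 (mod 505).
The smallest non-negative solution is y = 68.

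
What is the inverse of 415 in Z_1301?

906

Run the extended Euclidean algorithm:
1301 = 3×415 + 56
415 = 7×56 + 23
56 = 2×23 + 10
23 = 2×10 + 3
10 = 3×3 + 1
3 = 3×1 + 0
gcd(415, 1301) = 1, so the inverse exists.
Back-substitute for 1:
1 = 1×10 − 3×3
  = −3×23 + 7×10
  = 7×56 − 17×23
  = −17×415 + 126×56
  = 126×1301 − 395×415
So 415⁻¹ ≡ −395 ≡ 906 (mod 1301).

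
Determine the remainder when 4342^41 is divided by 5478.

41 in binary is 101001, i.e. 41 = 32 + 8 + 1.
4342^1 ≡ 4342 (mod 5478)
4342^2 ≡ 4342^2 = 18852964 ≡ 3166 (mod 5478)
4342^4 ≡ 3166^2 = 10023556 ≡ 4294 (mod 5478)
4342^8 ≡ 4294^2 = 18438436 ≡ 4966 (mod 5478)
4342^16 ≡ 4966^2 = 24661156 ≡ 4678 (mod 5478)
4342^32 ≡ 4678^2 = 21883684 ≡ 4552 (mod 5478)
4342^41 = 4342^32 × 4342^8 × 4342^1 ≡ 4552 × 4966 × 4342 (mod 5478).
Accumulate the product:
4552 × 4966 = 22605232 ≡ 3004
3004 × 4342 = 13043368 ≡ 250

250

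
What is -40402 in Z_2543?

-40402 = -16·2543 + 286, so -40402 ≡ 286 (mod 2543).

286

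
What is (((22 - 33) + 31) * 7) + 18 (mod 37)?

10

22 - 33 = -11 ≡ 26 (mod 37)
26 + 31 = 57 ≡ 20 (mod 37)
20 * 7 = 140 ≡ 29 (mod 37)
29 + 18 = 47 ≡ 10 (mod 37)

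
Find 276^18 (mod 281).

277

276^1 ≡ 276 (mod 281)
276^2 ≡ 276^2 = 76176 ≡ 25 (mod 281)
276^4 ≡ 25^2 = 625 ≡ 63 (mod 281)
276^8 ≡ 63^2 = 3969 ≡ 35 (mod 281)
276^16 ≡ 35^2 = 1225 ≡ 101 (mod 281)
276^18 = 276^16 × 276^2 ≡ 101 × 25 (mod 281).
101 × 25 = 2525 ≡ 277 (mod 281).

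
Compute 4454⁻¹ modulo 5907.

5907 = 1·4454 + 1453
4454 = 3·1453 + 95
1453 = 15·95 + 28
95 = 3·28 + 11
28 = 2·11 + 6
11 = 1·6 + 5
6 = 1·5 + 1
5 = 5·1 + 0
gcd(4454, 5907) = 1, so the inverse exists.
Back-substitute for 1:
1 = 1·6 − 1·5
  = −1·11 + 2·6
  = 2·28 − 5·11
  = −5·95 + 17·28
  = 17·1453 − 260·95
  = −260·4454 + 797·1453
  = 797·5907 − 1057·4454
So 4454⁻¹ ≡ −1057 ≡ 4850 (mod 5907).

4850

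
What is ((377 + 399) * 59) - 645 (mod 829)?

373

377 + 399 = 776
776 * 59 = 45784 ≡ 189 (mod 829)
189 - 645 = -456 ≡ 373 (mod 829)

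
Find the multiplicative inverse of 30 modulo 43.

43 = 1·30 + 13
30 = 2·13 + 4
13 = 3·4 + 1
4 = 4·1 + 0
gcd(30, 43) = 1, so the inverse exists.
Bézout: 1 = 7·43 − 10·30.
So 30⁻¹ ≡ −10 ≡ 33 (mod 43).

33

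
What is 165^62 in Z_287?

Using repeated squaring:
62 in binary is 111110, i.e. 62 = 32 + 16 + 8 + 4 + 2.
165^1 ≡ 165 (mod 287)
165^2 ≡ 165^2 = 27225 ≡ 247 (mod 287)
165^4 ≡ 247^2 = 61009 ≡ 165 (mod 287)
165^8 ≡ 165^2 = 27225 ≡ 247 (mod 287)
165^16 ≡ 247^2 = 61009 ≡ 165 (mod 287)
165^32 ≡ 165^2 = 27225 ≡ 247 (mod 287)
165^62 = 165^32 · 165^16 · 165^8 · 165^4 · 165^2 ≡ 247 · 165 · 247 · 165 · 247 (mod 287).
Accumulate the product:
247 · 165 = 40755 ≡ 1
1 · 247 = 247
247 · 165 = 40755 ≡ 1
1 · 247 = 247

247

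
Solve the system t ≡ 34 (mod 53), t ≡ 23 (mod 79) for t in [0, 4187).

2472

53⁻¹ mod 79: 53*3 ≡ 1 (mod 79), so 53⁻¹ ≡ 3.
t = 34 + 53*((23 − 34)*3 mod 79) = 34 + 53*46 = 2472.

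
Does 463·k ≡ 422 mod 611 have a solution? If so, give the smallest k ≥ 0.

121

gcd(463, 611) = 1, so a unique solution mod 611 exists.
463⁻¹ ≡ 161 (mod 611).
k ≡ 161·422 ≡ 121 (mod 611).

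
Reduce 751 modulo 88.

47

751 = 8*88 + 47, so 751 ≡ 47 (mod 88).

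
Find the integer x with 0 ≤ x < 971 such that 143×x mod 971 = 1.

971 = 6·143 + 113
143 = 1·113 + 30
113 = 3·30 + 23
30 = 1·23 + 7
23 = 3·7 + 2
7 = 3·2 + 1
2 = 2·1 + 0
gcd(143, 971) = 1, so the inverse exists.
Back-substitute for 1:
1 = 1·7 − 3·2
  = −3·23 + 10·7
  = 10·30 − 13·23
  = −13·113 + 49·30
  = 49·143 − 62·113
  = −62·971 + 421·143
So 143⁻¹ ≡ 421 (mod 971).

421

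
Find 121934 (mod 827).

121934 = 147·827 + 365, so 121934 ≡ 365 (mod 827).

365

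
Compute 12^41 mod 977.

By square-and-multiply:
12^1 ≡ 12 (mod 977)
12^2 ≡ 12^2 = 144 (mod 977)
12^4 ≡ 144^2 = 20736 ≡ 219 (mod 977)
12^8 ≡ 219^2 = 47961 ≡ 88 (mod 977)
12^16 ≡ 88^2 = 7744 ≡ 905 (mod 977)
12^32 ≡ 905^2 = 819025 ≡ 299 (mod 977)
12^41 = 12^32 * 12^8 * 12^1 ≡ 299 * 88 * 12 (mod 977).
Accumulate the product:
299 * 88 = 26312 ≡ 910
910 * 12 = 10920 ≡ 173

173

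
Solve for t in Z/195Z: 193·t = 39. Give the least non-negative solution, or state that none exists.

78

gcd(193, 195) = 1, so a unique solution mod 195 exists.
193⁻¹ ≡ 97 (mod 195).
t ≡ 97·39 ≡ 78 (mod 195).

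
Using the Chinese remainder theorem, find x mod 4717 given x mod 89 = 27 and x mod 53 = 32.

89⁻¹ mod 53: 89·28 ≡ 1 (mod 53), so 89⁻¹ ≡ 28.
x = 27 + 89·((32 − 27)·28 mod 53) = 27 + 89·34 = 3053.
Check: 3053 mod 89 = 27, 3053 mod 53 = 32. ✓

3053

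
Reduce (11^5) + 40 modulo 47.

(11)^5 ≡ 29 (mod 47)
29 + 40 = 69 ≡ 22 (mod 47)

22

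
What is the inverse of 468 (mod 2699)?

Run the extended Euclidean algorithm:
2699 = 5×468 + 359
468 = 1×359 + 109
359 = 3×109 + 32
109 = 3×32 + 13
32 = 2×13 + 6
13 = 2×6 + 1
6 = 6×1 + 0
gcd(468, 2699) = 1, so the inverse exists.
Back-substitute for 1:
1 = 1×13 − 2×6
  = −2×32 + 5×13
  = 5×109 − 17×32
  = −17×359 + 56×109
  = 56×468 − 73×359
  = −73×2699 + 421×468
So 468⁻¹ ≡ 421 (mod 2699).

421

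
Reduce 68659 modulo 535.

68659 = 128×535 + 179, so 68659 ≡ 179 (mod 535).

179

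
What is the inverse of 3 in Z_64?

43

64 = 21×3 + 1
3 = 3×1 + 0
gcd(3, 64) = 1, so the inverse exists.
Bézout: 1 = 1×64 − 21×3.
So 3⁻¹ ≡ −21 ≡ 43 (mod 64).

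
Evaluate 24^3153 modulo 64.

By square-and-multiply:
3153 in binary is 110001010001, i.e. 3153 = 2048 + 1024 + 64 + 16 + 1.
24^1 ≡ 24 (mod 64)
24^2 ≡ 24^2 = 576 ≡ 0 (mod 64)
24^4 ≡ 0^2 = 0 (mod 64)
24^8 ≡ 0^2 = 0 (mod 64)
24^16 ≡ 0^2 = 0 (mod 64)
24^32 ≡ 0^2 = 0 (mod 64)
24^64 ≡ 0^2 = 0 (mod 64)
24^128 ≡ 0^2 = 0 (mod 64)
24^256 ≡ 0^2 = 0 (mod 64)
24^512 ≡ 0^2 = 0 (mod 64)
24^1024 ≡ 0^2 = 0 (mod 64)
24^2048 ≡ 0^2 = 0 (mod 64)
24^3153 = 24^2048 * 24^1024 * 24^64 * 24^16 * 24^1 ≡ 0 * 0 * 0 * 0 * 24 (mod 64).
Accumulate the product:
0 * 0 = 0
0 * 0 = 0
0 * 0 = 0
0 * 24 = 0

0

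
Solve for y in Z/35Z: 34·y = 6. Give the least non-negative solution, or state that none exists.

29

gcd(34, 35) = 1, so a unique solution mod 35 exists.
34⁻¹ ≡ 34 (mod 35).
y ≡ 34·6 ≡ 29 (mod 35).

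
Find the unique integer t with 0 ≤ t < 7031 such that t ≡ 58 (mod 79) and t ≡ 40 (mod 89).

79⁻¹ mod 89: 79·80 ≡ 1 (mod 89), so 79⁻¹ ≡ 80.
t = 58 + 79·((40 − 58)·80 mod 89) = 58 + 79·73 = 5825.

5825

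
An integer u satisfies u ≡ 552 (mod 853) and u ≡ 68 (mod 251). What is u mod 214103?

853⁻¹ mod 251: 853×123 ≡ 1 (mod 251), so 853⁻¹ ≡ 123.
u = 552 + 853×((68 − 552)×123 mod 251) = 552 + 853×206 = 176270.
Check: 176270 mod 853 = 552, 176270 mod 251 = 68. ✓

176270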